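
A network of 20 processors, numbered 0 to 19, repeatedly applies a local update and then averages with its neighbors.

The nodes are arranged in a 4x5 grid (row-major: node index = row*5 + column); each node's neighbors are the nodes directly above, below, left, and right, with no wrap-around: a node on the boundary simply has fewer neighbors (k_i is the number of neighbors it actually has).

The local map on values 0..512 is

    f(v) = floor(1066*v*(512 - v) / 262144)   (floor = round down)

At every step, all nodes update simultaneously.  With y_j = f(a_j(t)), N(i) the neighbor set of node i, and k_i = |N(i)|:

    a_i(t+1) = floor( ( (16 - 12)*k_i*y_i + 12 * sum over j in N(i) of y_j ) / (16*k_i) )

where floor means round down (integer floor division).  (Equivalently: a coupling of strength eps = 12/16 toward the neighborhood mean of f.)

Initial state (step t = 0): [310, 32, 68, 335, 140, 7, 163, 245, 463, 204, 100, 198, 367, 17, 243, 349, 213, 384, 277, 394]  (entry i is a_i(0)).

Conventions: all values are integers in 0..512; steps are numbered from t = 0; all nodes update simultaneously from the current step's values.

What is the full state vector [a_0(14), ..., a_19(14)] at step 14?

Simulating step by step:
t=0: [310, 32, 68, 335, 140, 7, 163, 245, 463, 204, 100, 198, 367, 17, 243, 349, 213, 384, 277, 394]
t=1: [92, 167, 172, 166, 238, 166, 169, 190, 172, 205, 166, 226, 194, 165, 185, 217, 235, 234, 171, 245]
t=2: [214, 215, 238, 243, 249, 214, 241, 241, 240, 250, 247, 249, 251, 239, 249, 251, 262, 253, 249, 247]
t=3: [259, 262, 263, 265, 265, 262, 262, 265, 265, 265, 264, 265, 265, 265, 265, 266, 266, 266, 265, 266]
t=4: [266, 266, 266, 266, 266, 266, 266, 266, 266, 266, 266, 266, 266, 266, 266, 266, 266, 266, 266, 266]
t=5: [266, 266, 266, 266, 266, 266, 266, 266, 266, 266, 266, 266, 266, 266, 266, 266, 266, 266, 266, 266]
t=6: [266, 266, 266, 266, 266, 266, 266, 266, 266, 266, 266, 266, 266, 266, 266, 266, 266, 266, 266, 266]
t=7: [266, 266, 266, 266, 266, 266, 266, 266, 266, 266, 266, 266, 266, 266, 266, 266, 266, 266, 266, 266]
t=8: [266, 266, 266, 266, 266, 266, 266, 266, 266, 266, 266, 266, 266, 266, 266, 266, 266, 266, 266, 266]
t=9: [266, 266, 266, 266, 266, 266, 266, 266, 266, 266, 266, 266, 266, 266, 266, 266, 266, 266, 266, 266]
t=10: [266, 266, 266, 266, 266, 266, 266, 266, 266, 266, 266, 266, 266, 266, 266, 266, 266, 266, 266, 266]
t=11: [266, 266, 266, 266, 266, 266, 266, 266, 266, 266, 266, 266, 266, 266, 266, 266, 266, 266, 266, 266]
t=12: [266, 266, 266, 266, 266, 266, 266, 266, 266, 266, 266, 266, 266, 266, 266, 266, 266, 266, 266, 266]
t=13: [266, 266, 266, 266, 266, 266, 266, 266, 266, 266, 266, 266, 266, 266, 266, 266, 266, 266, 266, 266]
t=14: [266, 266, 266, 266, 266, 266, 266, 266, 266, 266, 266, 266, 266, 266, 266, 266, 266, 266, 266, 266]

Answer: [266, 266, 266, 266, 266, 266, 266, 266, 266, 266, 266, 266, 266, 266, 266, 266, 266, 266, 266, 266]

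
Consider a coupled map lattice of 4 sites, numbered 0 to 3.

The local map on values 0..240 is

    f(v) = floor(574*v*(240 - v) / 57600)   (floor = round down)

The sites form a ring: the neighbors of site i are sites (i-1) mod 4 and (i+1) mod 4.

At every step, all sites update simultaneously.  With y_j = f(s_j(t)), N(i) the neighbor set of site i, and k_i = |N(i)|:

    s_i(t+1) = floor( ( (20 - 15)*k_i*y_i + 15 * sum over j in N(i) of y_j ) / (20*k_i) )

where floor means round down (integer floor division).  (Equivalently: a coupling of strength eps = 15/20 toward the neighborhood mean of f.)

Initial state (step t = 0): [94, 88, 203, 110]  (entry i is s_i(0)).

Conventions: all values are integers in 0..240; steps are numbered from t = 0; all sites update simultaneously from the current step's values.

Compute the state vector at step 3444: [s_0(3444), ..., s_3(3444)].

Answer: [139, 139, 139, 139]
Key observation: The state at step 5, [139, 139, 139, 139], reappears at step 6: the system is in a cycle of period 1 from step 5 on.  Therefore the state at step 3444 equals the state at step 5 + ((3444 - 5) mod 1) = 5, which is [139, 139, 139, 139].

Derivation:
t=0: [94, 88, 203, 110]
t=1: [137, 112, 121, 114]
t=2: [141, 141, 142, 141]
t=3: [139, 138, 138, 138]
t=4: [139, 139, 140, 139]
t=5: [139, 139, 139, 139]
t=6: [139, 139, 139, 139]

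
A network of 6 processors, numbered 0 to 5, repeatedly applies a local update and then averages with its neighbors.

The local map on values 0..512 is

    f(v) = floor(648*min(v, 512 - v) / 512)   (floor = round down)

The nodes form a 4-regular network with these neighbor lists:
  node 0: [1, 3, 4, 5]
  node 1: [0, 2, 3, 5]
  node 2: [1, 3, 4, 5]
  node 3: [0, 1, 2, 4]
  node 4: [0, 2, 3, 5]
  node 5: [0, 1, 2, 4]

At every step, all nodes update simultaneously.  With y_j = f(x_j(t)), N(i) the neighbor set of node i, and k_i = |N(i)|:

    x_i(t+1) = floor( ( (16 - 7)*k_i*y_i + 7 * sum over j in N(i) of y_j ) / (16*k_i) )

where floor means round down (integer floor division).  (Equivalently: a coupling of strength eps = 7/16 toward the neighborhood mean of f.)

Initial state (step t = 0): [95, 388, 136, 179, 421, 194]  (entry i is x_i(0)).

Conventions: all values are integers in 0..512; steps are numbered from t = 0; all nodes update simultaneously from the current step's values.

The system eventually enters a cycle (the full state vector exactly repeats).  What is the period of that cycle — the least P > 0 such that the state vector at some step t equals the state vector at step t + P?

Answer: 4
Key observation: The state at step 14, [320, 320, 320, 320, 320, 320], reappears at step 18 — and no state repeats earlier — so the cycle the system enters has period 4.

Derivation:
t=0: [95, 388, 136, 179, 421, 194]
t=1: [148, 171, 177, 188, 148, 199]
t=2: [202, 219, 223, 222, 203, 230]
t=3: [264, 277, 279, 274, 265, 280]
t=4: [307, 298, 296, 302, 306, 297]
t=5: [262, 268, 270, 265, 263, 269]
t=6: [313, 308, 307, 311, 312, 308]
t=7: [253, 256, 257, 254, 254, 256]
t=8: [321, 323, 322, 321, 321, 323]
t=9: [240, 239, 240, 240, 240, 239]
t=10: [302, 302, 302, 302, 302, 302]
t=11: [265, 265, 265, 265, 265, 265]
t=12: [312, 312, 312, 312, 312, 312]
t=13: [253, 253, 253, 253, 253, 253]
t=14: [320, 320, 320, 320, 320, 320]
t=15: [243, 243, 243, 243, 243, 243]
t=16: [307, 307, 307, 307, 307, 307]
t=17: [259, 259, 259, 259, 259, 259]
t=18: [320, 320, 320, 320, 320, 320]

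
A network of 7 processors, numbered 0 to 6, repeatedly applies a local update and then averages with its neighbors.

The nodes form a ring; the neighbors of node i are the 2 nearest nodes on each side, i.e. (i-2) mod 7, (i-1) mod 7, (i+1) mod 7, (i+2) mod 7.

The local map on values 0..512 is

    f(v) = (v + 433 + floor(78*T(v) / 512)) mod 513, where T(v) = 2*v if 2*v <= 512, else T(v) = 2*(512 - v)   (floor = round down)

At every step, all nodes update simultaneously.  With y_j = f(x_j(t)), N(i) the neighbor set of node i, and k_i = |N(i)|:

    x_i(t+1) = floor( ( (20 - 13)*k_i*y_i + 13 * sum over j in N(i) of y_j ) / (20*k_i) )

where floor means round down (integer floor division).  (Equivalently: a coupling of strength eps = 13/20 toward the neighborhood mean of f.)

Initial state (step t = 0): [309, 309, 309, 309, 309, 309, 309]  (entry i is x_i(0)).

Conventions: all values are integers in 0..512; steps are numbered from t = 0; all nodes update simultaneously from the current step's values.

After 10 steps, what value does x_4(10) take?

Simulating step by step:
t=0: [309, 309, 309, 309, 309, 309, 309]
t=1: [290, 290, 290, 290, 290, 290, 290]
t=2: [277, 277, 277, 277, 277, 277, 277]
t=3: [268, 268, 268, 268, 268, 268, 268]
t=4: [262, 262, 262, 262, 262, 262, 262]
t=5: [258, 258, 258, 258, 258, 258, 258]
t=6: [255, 255, 255, 255, 255, 255, 255]
t=7: [252, 252, 252, 252, 252, 252, 252]
t=8: [248, 248, 248, 248, 248, 248, 248]
t=9: [243, 243, 243, 243, 243, 243, 243]
t=10: [237, 237, 237, 237, 237, 237, 237]

Answer: x_4(10) = 237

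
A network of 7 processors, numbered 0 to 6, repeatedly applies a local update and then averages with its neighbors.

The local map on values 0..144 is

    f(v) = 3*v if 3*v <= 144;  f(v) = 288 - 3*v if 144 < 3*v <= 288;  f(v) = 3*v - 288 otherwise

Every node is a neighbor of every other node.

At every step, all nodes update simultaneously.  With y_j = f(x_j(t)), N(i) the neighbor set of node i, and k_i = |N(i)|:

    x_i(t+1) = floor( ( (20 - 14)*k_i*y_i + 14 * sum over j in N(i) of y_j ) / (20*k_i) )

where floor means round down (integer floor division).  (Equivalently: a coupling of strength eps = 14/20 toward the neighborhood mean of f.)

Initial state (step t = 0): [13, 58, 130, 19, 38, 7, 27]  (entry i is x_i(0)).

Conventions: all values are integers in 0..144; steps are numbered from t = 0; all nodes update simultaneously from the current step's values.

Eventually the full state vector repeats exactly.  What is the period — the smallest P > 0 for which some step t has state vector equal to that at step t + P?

Answer: 14
Key observation: The state at step 6, [97, 98, 98, 98, 98, 97, 98], reappears at step 20 — and no state repeats earlier — so the cycle the system enters has period 14.

Derivation:
t=0: [13, 58, 130, 19, 38, 7, 27]
t=1: [68, 82, 80, 72, 82, 65, 76]
t=2: [66, 59, 60, 64, 59, 68, 62]
t=3: [98, 102, 101, 99, 102, 97, 100]
t=4: [10, 12, 12, 11, 12, 10, 11]
t=5: [32, 33, 33, 33, 33, 32, 33]
t=6: [97, 98, 98, 98, 98, 97, 98]
t=7: [4, 5, 5, 5, 5, 4, 5]
t=8: [13, 14, 14, 14, 14, 13, 14]
t=9: [40, 41, 41, 41, 41, 40, 41]
t=10: [121, 122, 122, 122, 122, 121, 122]
t=11: [76, 77, 77, 77, 77, 76, 77]
t=12: [58, 57, 57, 57, 57, 58, 57]
t=13: [115, 116, 116, 116, 116, 115, 116]
t=14: [58, 59, 59, 59, 59, 58, 59]
t=15: [112, 111, 111, 111, 111, 112, 111]
t=16: [46, 45, 45, 45, 45, 46, 45]
t=17: [136, 135, 135, 135, 135, 136, 135]
t=18: [118, 117, 117, 117, 117, 118, 117]
t=19: [64, 63, 63, 63, 63, 64, 63]
t=20: [97, 98, 98, 98, 98, 97, 98]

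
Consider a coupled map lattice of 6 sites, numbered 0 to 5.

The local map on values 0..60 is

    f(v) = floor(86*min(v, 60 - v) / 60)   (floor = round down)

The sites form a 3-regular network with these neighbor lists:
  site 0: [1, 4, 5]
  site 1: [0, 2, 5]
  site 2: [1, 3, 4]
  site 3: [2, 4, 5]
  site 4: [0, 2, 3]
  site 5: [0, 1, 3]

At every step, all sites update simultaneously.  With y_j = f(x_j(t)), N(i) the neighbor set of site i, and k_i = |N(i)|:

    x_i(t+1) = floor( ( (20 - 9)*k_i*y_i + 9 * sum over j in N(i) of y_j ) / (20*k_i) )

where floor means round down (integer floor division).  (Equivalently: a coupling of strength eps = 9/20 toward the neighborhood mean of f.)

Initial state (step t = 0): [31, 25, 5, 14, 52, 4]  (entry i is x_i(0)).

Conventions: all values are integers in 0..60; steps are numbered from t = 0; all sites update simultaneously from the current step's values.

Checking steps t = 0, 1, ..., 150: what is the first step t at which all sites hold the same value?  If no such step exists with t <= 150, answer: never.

Simulating step by step:
t=0: [31, 25, 5, 14, 52, 4]  (not all equal)
t=1: [30, 27, 13, 14, 16, 17]  (not all equal)
t=2: [36, 33, 21, 20, 24, 28]  (not all equal)
t=3: [35, 36, 31, 31, 32, 37]  (not all equal)
t=4: [35, 34, 39, 39, 39, 34]  (not all equal)
t=5: [34, 35, 31, 31, 30, 35]  (not all equal)
t=6: [37, 36, 40, 40, 41, 36]  (not all equal)
t=7: [31, 32, 28, 28, 28, 32]  (not all equal)
t=8: [40, 40, 40, 40, 40, 40]  (all equal)

Answer: 8
Key observation: Synchronization is absorbing here: once all sites are equal they stay equal, and step 8 is the first all-equal step.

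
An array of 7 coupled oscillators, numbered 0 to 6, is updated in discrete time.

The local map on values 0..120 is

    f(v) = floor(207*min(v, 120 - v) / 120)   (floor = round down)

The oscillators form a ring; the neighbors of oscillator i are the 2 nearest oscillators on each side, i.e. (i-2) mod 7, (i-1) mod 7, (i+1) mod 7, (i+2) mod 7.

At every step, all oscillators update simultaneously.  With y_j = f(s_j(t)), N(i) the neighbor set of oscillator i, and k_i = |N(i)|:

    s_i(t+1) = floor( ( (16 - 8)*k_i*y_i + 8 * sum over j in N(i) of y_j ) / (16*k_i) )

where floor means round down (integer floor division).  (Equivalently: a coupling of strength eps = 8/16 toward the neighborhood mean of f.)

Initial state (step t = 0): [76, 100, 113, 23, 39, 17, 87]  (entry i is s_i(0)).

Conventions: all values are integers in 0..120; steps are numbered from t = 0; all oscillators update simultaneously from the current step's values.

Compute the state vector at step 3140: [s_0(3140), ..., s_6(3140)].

Answer: [34, 34, 34, 34, 34, 34, 34]
Key observation: The state at step 16, [100, 100, 100, 100, 100, 100, 100], reappears at step 19: the system is in a cycle of period 3 from step 16 on.  Therefore the state at step 3140 equals the state at step 16 + ((3140 - 16) mod 3) = 17, which is [34, 34, 34, 34, 34, 34, 34].

Derivation:
t=0: [76, 100, 113, 23, 39, 17, 87]
t=1: [53, 39, 32, 37, 50, 44, 53]
t=2: [81, 71, 65, 66, 78, 78, 85]
t=3: [72, 81, 86, 86, 75, 72, 66]
t=4: [78, 69, 64, 64, 74, 79, 85]
t=5: [75, 84, 89, 89, 79, 73, 68]
t=6: [74, 65, 59, 59, 69, 76, 80]
t=7: [81, 90, 95, 95, 86, 79, 76]
t=8: [63, 54, 48, 49, 57, 65, 68]
t=9: [93, 90, 87, 87, 92, 93, 92]
t=10: [48, 51, 53, 53, 49, 47, 47]
t=11: [83, 86, 88, 88, 85, 82, 82]
t=12: [61, 58, 57, 57, 60, 62, 63]
t=13: [100, 99, 99, 99, 100, 100, 99]
t=14: [34, 35, 35, 35, 34, 34, 35]
t=15: [58, 59, 59, 59, 58, 58, 59]
t=16: [100, 100, 100, 100, 100, 100, 100]
t=17: [34, 34, 34, 34, 34, 34, 34]
t=18: [58, 58, 58, 58, 58, 58, 58]
t=19: [100, 100, 100, 100, 100, 100, 100]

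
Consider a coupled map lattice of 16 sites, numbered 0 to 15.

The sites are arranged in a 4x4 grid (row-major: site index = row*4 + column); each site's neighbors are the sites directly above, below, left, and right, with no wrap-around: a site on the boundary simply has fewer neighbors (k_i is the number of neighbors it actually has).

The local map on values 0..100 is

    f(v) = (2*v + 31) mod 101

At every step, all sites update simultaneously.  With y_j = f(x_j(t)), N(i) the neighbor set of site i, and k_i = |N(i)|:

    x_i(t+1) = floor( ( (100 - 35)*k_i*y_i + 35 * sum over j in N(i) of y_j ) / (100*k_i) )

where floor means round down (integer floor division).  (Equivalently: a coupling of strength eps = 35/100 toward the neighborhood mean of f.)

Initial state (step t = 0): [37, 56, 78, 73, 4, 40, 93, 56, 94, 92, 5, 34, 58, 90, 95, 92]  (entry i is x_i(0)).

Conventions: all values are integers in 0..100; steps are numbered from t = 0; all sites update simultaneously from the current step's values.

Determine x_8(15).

Answer: x_8(15) = 80

Derivation:
t=0: [37, 56, 78, 73, 4, 40, 93, 56, 94, 92, 5, 34, 58, 90, 95, 92]
t=1: [16, 38, 71, 71, 28, 16, 25, 49, 22, 15, 39, 75, 34, 14, 19, 29]
t=2: [57, 27, 65, 64, 80, 61, 67, 45, 77, 57, 30, 66, 87, 65, 63, 83]
t=3: [59, 73, 63, 51, 79, 58, 61, 34, 70, 53, 78, 64, 27, 51, 65, 83]
t=4: [59, 66, 55, 47, 76, 51, 58, 80, 69, 43, 73, 70, 73, 41, 63, 83]
t=5: [56, 54, 41, 38, 70, 38, 50, 74, 64, 26, 65, 76, 63, 25, 57, 84]
t=6: [46, 31, 16, 19, 57, 23, 33, 64, 62, 71, 59, 80, 60, 74, 56, 85]
t=7: [38, 79, 71, 66, 46, 76, 84, 67, 54, 69, 57, 82, 55, 69, 53, 88]
t=8: [23, 75, 75, 64, 29, 77, 86, 71, 39, 64, 54, 74, 44, 61, 37, 26]
t=9: [79, 80, 68, 64, 77, 74, 24, 62, 24, 53, 37, 73, 22, 43, 22, 68]
t=10: [87, 85, 69, 58, 83, 75, 69, 59, 74, 38, 25, 63, 65, 32, 58, 69]
t=11: [36, 82, 69, 50, 81, 75, 68, 51, 69, 33, 68, 59, 69, 74, 58, 62]
t=12: [33, 78, 66, 37, 77, 82, 64, 37, 74, 88, 65, 48, 69, 75, 53, 51]
t=13: [92, 85, 57, 14, 85, 81, 56, 12, 69, 30, 49, 28, 71, 64, 43, 31]
t=14: [43, 82, 52, 55, 85, 88, 46, 57, 74, 80, 38, 77, 68, 58, 31, 78]
t=15: [44, 67, 40, 39, 76, 30, 22, 45, 80, 70, 29, 70, 64, 58, 76, 86]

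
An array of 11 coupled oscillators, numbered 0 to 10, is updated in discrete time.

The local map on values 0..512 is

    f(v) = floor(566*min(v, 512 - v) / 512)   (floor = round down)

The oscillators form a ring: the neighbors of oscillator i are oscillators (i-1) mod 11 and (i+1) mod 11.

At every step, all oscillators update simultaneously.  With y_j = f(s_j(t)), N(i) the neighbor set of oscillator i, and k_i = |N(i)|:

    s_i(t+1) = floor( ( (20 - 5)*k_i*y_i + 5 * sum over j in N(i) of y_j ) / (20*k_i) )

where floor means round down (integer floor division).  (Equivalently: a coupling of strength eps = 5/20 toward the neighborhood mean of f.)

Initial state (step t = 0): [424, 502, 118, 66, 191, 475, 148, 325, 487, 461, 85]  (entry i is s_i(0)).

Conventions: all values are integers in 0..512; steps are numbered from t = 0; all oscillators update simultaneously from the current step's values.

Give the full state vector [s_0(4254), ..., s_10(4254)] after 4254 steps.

Simulating step by step:
t=0: [424, 502, 118, 66, 191, 475, 148, 325, 487, 461, 85]
t=1: [85, 36, 107, 96, 172, 76, 153, 178, 53, 57, 88]
t=2: [86, 55, 106, 118, 166, 107, 161, 175, 75, 66, 92]
t=3: [91, 71, 111, 135, 168, 133, 171, 177, 94, 76, 96]
t=4: [98, 86, 119, 150, 175, 157, 184, 182, 112, 89, 102]
t=5: [106, 101, 130, 164, 187, 179, 199, 191, 129, 102, 109]
t=6: [116, 115, 143, 179, 201, 200, 215, 203, 146, 116, 118]
t=7: [128, 131, 159, 195, 218, 223, 233, 217, 164, 132, 129]
t=8: [141, 147, 176, 213, 237, 246, 253, 234, 183, 149, 142]
t=9: [156, 165, 195, 233, 259, 270, 275, 253, 204, 167, 156]
t=10: [173, 184, 216, 254, 274, 267, 264, 270, 226, 187, 173]
t=11: [192, 205, 238, 272, 266, 269, 272, 265, 245, 209, 192]
t=12: [213, 228, 258, 265, 269, 268, 266, 271, 265, 233, 214]
t=13: [237, 253, 275, 273, 268, 269, 270, 267, 270, 256, 238]
t=14: [263, 274, 263, 264, 268, 268, 267, 269, 269, 278, 265]
t=15: [273, 266, 273, 273, 269, 269, 269, 268, 266, 261, 271]
t=16: [265, 269, 264, 264, 267, 268, 268, 269, 271, 274, 267]
t=17: [272, 269, 273, 273, 270, 269, 268, 267, 265, 264, 269]
t=18: [265, 267, 264, 264, 266, 268, 269, 270, 272, 273, 268]
t=19: [272, 270, 273, 273, 271, 269, 268, 266, 265, 264, 268]
t=20: [265, 266, 264, 264, 266, 267, 269, 271, 272, 273, 269]
t=21: [272, 271, 273, 273, 271, 269, 268, 266, 265, 264, 268]
t=22: [265, 265, 264, 264, 266, 267, 269, 271, 272, 273, 269]
t=23: [272, 273, 273, 273, 271, 269, 268, 266, 265, 264, 268]
t=24: [265, 264, 264, 264, 266, 267, 269, 271, 272, 273, 269]
t=25: [272, 273, 274, 273, 271, 269, 268, 266, 265, 264, 268]
t=26: [265, 264, 263, 264, 266, 267, 269, 271, 272, 273, 269]
t=27: [272, 274, 274, 273, 271, 269, 268, 266, 265, 264, 268]
t=28: [265, 263, 263, 264, 266, 267, 269, 271, 272, 273, 269]
t=29: [272, 274, 274, 273, 271, 269, 268, 266, 265, 264, 268]

Answer: [265, 263, 263, 264, 266, 267, 269, 271, 272, 273, 269]
Key observation: The state at step 27, [272, 274, 274, 273, 271, 269, 268, 266, 265, 264, 268], reappears at step 29: the system is in a cycle of period 2 from step 27 on.  Therefore the state at step 4254 equals the state at step 27 + ((4254 - 27) mod 2) = 28, which is [265, 263, 263, 264, 266, 267, 269, 271, 272, 273, 269].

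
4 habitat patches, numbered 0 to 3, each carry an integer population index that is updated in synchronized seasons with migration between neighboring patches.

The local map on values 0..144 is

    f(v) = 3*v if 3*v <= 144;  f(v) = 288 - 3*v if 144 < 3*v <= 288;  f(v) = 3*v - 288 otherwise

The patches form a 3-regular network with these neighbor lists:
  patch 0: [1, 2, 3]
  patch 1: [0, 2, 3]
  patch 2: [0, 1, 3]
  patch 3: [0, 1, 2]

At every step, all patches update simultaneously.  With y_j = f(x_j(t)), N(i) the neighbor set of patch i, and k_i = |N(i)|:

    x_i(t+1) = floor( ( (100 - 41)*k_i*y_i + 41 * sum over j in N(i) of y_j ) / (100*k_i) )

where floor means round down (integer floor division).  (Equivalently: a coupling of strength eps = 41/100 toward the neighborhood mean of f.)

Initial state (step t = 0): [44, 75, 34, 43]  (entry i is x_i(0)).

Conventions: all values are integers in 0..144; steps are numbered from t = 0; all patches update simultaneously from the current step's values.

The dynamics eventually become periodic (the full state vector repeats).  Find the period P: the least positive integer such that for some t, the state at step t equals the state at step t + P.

Answer: 5
Key observation: The state at step 76, [89, 91, 91, 90], reappears at step 81 — and no state repeats earlier — so the cycle the system enters has period 5.

Derivation:
t=0: [44, 75, 34, 43]
t=1: [118, 86, 104, 116]
t=2: [54, 38, 35, 51]
t=3: [122, 117, 113, 126]
t=4: [73, 67, 61, 79]
t=5: [73, 82, 90, 65]
t=6: [61, 49, 38, 72]
t=7: [106, 122, 110, 91]
t=8: [36, 57, 41, 29]
t=9: [108, 112, 115, 98]
t=10: [36, 41, 45, 22]
t=11: [108, 114, 120, 88]
t=12: [41, 49, 58, 36]
t=13: [122, 130, 118, 115]
t=14: [76, 87, 71, 67]
t=15: [61, 46, 68, 73]
t=16: [101, 116, 92, 85]
t=17: [23, 43, 21, 31]
t=18: [79, 106, 76, 90]
t=19: [44, 35, 48, 29]
t=20: [123, 111, 129, 103]
t=21: [70, 54, 78, 43]
t=22: [88, 110, 77, 111]
t=23: [33, 42, 48, 43]
t=24: [112, 125, 133, 126]
t=25: [67, 85, 96, 86]
t=26: [59, 35, 20, 34]
t=27: [101, 99, 78, 97]
t=28: [17, 15, 35, 12]
t=29: [55, 52, 79, 48]
t=30: [117, 121, 84, 126]
t=31: [64, 70, 52, 76]
t=32: [93, 85, 109, 77]
t=33: [22, 33, 36, 44]
t=34: [85, 100, 104, 115]
t=35: [32, 22, 28, 43]
t=36: [94, 81, 89, 109]
t=37: [17, 35, 24, 32]
t=38: [67, 91, 76, 87]
t=39: [65, 32, 53, 38]
t=40: [101, 102, 117, 110]
t=41: [25, 27, 47, 37]
t=42: [89, 92, 119, 106]
t=43: [27, 23, 49, 31]
t=44: [89, 83, 116, 94]
t=45: [26, 34, 44, 19]
t=46: [85, 96, 110, 76]
t=47: [33, 18, 37, 45]
t=48: [99, 79, 104, 115]
t=49: [23, 42, 30, 45]
t=50: [88, 114, 98, 118]
t=51: [31, 44, 23, 50]
t=52: [101, 118, 90, 121]
t=53: [30, 53, 31, 57]
t=54: [99, 117, 100, 111]
t=55: [21, 46, 23, 38]
t=56: [81, 115, 83, 104]
t=57: [42, 48, 40, 33]
t=58: [123, 132, 121, 111]
t=59: [78, 91, 76, 62]
t=60: [56, 38, 58, 77]
t=61: [109, 107, 107, 81]
t=62: [38, 35, 35, 40]
t=63: [112, 108, 108, 115]
t=64: [45, 40, 40, 50]
t=65: [131, 124, 124, 132]
t=66: [99, 90, 90, 101]
t=67: [12, 16, 16, 15]
t=68: [40, 45, 45, 44]
t=69: [125, 132, 132, 131]
t=70: [95, 104, 104, 103]
t=71: [11, 20, 20, 19]
t=72: [43, 55, 55, 54]
t=73: [126, 124, 124, 125]
t=74: [87, 85, 85, 86]
t=75: [29, 31, 31, 30]
t=76: [89, 91, 91, 90]
t=77: [18, 16, 16, 17]
t=78: [51, 49, 49, 50]
t=79: [137, 139, 139, 138]
t=80: [125, 127, 127, 126]
t=81: [89, 91, 91, 90]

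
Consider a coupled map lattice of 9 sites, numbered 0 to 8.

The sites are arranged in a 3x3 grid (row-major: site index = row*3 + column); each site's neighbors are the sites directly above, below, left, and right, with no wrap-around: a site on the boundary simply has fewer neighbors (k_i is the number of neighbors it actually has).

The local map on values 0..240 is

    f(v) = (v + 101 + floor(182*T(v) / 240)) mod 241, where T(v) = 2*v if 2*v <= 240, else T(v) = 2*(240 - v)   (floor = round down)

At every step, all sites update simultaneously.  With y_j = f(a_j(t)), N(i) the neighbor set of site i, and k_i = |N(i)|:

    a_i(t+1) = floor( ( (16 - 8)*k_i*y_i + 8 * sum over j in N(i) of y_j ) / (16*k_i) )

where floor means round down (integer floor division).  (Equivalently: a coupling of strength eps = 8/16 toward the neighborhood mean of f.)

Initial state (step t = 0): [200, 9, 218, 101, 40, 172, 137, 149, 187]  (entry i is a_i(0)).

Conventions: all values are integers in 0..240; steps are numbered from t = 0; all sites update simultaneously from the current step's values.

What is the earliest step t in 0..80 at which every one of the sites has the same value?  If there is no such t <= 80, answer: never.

Simulating step by step:
t=0: [200, 9, 218, 101, 40, 172, 137, 149, 187]  (not all equal)
t=1: [119, 133, 120, 136, 165, 140, 141, 153, 134]  (not all equal)
t=2: [156, 154, 157, 151, 144, 151, 149, 145, 150]  (not all equal)
t=3: [143, 144, 143, 145, 147, 145, 147, 148, 146]  (not all equal)
t=4: [149, 149, 149, 148, 148, 148, 148, 147, 148]  (not all equal)
t=5: [147, 147, 147, 147, 147, 147, 147, 147, 147]  (all equal)

Answer: 5
Key observation: Synchronization is absorbing here: once all sites are equal they stay equal, and step 5 is the first all-equal step.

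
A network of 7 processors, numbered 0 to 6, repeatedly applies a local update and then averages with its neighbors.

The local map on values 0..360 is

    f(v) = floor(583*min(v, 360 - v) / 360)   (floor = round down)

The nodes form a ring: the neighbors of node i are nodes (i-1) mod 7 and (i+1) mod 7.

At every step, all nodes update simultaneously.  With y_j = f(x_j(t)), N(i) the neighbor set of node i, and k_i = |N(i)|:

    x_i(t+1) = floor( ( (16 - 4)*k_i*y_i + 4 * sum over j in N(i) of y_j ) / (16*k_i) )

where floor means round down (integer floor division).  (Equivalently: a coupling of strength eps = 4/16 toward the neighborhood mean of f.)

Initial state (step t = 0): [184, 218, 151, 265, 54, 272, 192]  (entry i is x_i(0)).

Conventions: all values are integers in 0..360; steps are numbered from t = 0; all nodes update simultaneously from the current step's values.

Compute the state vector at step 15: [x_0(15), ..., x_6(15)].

Simulating step by step:
t=0: [184, 218, 151, 265, 54, 272, 192]
t=1: [276, 237, 230, 156, 102, 151, 257]
t=2: [147, 192, 213, 235, 185, 224, 172]
t=3: [247, 263, 237, 216, 265, 235, 265]
t=4: [175, 165, 198, 218, 169, 189, 162]
t=5: [278, 268, 258, 238, 267, 273, 266]
t=6: [136, 148, 166, 187, 154, 142, 148]
t=7: [224, 240, 265, 274, 250, 232, 235]
t=8: [214, 192, 156, 145, 176, 202, 204]
t=9: [242, 265, 252, 242, 274, 258, 250]
t=10: [184, 160, 173, 182, 148, 163, 178]
t=11: [282, 264, 278, 280, 248, 263, 284]
t=12: [129, 148, 134, 135, 171, 155, 127]
t=13: [211, 232, 219, 225, 265, 248, 211]
t=14: [236, 213, 224, 211, 164, 185, 233]
t=15: [205, 231, 224, 241, 264, 271, 214]

Answer: [205, 231, 224, 241, 264, 271, 214]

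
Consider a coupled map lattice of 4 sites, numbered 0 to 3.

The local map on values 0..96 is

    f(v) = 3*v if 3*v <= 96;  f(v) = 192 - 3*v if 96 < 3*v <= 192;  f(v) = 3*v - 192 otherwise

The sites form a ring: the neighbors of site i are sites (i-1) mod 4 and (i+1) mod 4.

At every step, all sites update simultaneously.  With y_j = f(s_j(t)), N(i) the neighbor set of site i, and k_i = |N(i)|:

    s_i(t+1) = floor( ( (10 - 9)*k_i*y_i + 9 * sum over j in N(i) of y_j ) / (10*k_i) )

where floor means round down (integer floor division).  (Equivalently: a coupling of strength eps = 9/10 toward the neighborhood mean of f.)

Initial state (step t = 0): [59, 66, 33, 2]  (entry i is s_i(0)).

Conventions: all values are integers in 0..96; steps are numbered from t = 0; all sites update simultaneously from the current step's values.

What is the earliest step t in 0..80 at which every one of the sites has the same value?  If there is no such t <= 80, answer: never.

Answer: never
Key observation: The state at step 6 reappears at step 12 — the system is in a cycle of period 6 from step 6 on.  No step 0..12 is synchronized, and the cycle repeats forever, so no step up to 80 (or ever) has all sites equal.

Derivation:
t=0: [59, 66, 33, 2]  (not all equal)
t=1: [6, 49, 14, 49]  (not all equal)
t=2: [42, 31, 44, 31]  (not all equal)
t=3: [90, 66, 89, 66]  (not all equal)
t=4: [13, 69, 12, 69]  (not all equal)
t=5: [17, 35, 17, 35]  (not all equal)
t=6: [83, 54, 83, 54]  (not all equal)
t=7: [32, 54, 32, 54]  (not all equal)
t=8: [36, 89, 36, 89]  (not all equal)
t=9: [75, 83, 75, 83]  (not all equal)
t=10: [54, 35, 54, 35]  (not all equal)
t=11: [81, 35, 81, 35]  (not all equal)
t=12: [83, 54, 83, 54]  (not all equal)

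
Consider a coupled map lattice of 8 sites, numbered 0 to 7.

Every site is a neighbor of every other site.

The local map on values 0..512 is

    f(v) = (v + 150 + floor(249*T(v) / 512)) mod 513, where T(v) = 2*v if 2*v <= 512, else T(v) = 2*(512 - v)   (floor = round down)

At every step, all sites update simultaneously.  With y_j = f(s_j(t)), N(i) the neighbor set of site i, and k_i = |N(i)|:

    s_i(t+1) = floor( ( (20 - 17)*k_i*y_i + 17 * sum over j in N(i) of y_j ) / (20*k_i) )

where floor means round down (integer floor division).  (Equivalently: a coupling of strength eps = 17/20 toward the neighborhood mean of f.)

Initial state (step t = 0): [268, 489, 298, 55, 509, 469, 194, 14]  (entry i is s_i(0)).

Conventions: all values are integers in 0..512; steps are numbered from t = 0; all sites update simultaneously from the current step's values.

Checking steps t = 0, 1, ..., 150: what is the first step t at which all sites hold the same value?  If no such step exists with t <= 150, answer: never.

Answer: 2
Key observation: Synchronization is absorbing here: once all sites are equal they stay equal, and step 2 is the first all-equal step.

Derivation:
t=0: [268, 489, 298, 55, 509, 469, 194, 14]  (not all equal)
t=1: [147, 147, 147, 150, 147, 147, 144, 148]  (not all equal)
t=2: [439, 439, 439, 439, 439, 439, 439, 439]  (all equal)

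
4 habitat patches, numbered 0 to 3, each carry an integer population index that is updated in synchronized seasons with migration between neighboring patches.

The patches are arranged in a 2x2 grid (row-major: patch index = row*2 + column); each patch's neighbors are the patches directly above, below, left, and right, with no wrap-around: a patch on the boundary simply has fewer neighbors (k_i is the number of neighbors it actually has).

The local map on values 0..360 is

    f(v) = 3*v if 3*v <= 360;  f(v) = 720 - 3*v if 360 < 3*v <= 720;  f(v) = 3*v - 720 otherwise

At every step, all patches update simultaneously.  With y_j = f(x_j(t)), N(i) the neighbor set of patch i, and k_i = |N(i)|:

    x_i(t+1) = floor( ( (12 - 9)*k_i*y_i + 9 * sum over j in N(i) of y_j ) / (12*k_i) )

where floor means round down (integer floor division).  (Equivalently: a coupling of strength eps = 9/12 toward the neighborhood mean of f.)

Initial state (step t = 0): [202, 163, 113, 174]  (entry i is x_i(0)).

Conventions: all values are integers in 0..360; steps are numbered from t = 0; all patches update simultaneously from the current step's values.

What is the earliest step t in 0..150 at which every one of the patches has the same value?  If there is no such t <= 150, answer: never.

Answer: 30
Key observation: Synchronization is absorbing here: once all patches are equal they stay equal, and step 30 is the first all-equal step.

Derivation:
t=0: [202, 163, 113, 174]  (not all equal)
t=1: [242, 174, 201, 263]  (not all equal)
t=2: [119, 77, 57, 135]  (not all equal)
t=3: [240, 309, 294, 229]  (not all equal)
t=4: [138, 64, 52, 146]  (not all equal)
t=5: [207, 268, 259, 201]  (not all equal)
t=6: [77, 102, 95, 82]  (not all equal)
t=7: [279, 255, 250, 283]  (not all equal)
t=8: [57, 103, 99, 60]  (not all equal)
t=9: [270, 208, 205, 272]  (not all equal)
t=10: [97, 93, 96, 99]  (not all equal)
t=11: [285, 290, 292, 286]  (not all equal)
t=12: [148, 139, 141, 149]  (not all equal)
t=13: [294, 281, 280, 293]  (not all equal)
t=14: [131, 151, 150, 130]  (not all equal)
t=15: [283, 313, 313, 283]  (not all equal)
t=16: [196, 151, 151, 196]  (not all equal)
t=17: [233, 165, 165, 233]  (not all equal)
t=18: [174, 72, 72, 174]  (not all equal)
t=19: [211, 202, 202, 211]  (not all equal)
t=20: [107, 93, 93, 107]  (not all equal)
t=21: [289, 310, 310, 289]  (not all equal)
t=22: [194, 162, 162, 194]  (not all equal)
t=23: [210, 162, 162, 210]  (not all equal)
t=24: [198, 126, 126, 198]  (not all equal)
t=25: [288, 180, 180, 288]  (not all equal)
t=26: [171, 153, 153, 171]  (not all equal)
t=27: [247, 220, 220, 247]  (not all equal)
t=28: [50, 30, 30, 50]  (not all equal)
t=29: [105, 135, 135, 105]  (not all equal)
t=30: [315, 315, 315, 315]  (all equal)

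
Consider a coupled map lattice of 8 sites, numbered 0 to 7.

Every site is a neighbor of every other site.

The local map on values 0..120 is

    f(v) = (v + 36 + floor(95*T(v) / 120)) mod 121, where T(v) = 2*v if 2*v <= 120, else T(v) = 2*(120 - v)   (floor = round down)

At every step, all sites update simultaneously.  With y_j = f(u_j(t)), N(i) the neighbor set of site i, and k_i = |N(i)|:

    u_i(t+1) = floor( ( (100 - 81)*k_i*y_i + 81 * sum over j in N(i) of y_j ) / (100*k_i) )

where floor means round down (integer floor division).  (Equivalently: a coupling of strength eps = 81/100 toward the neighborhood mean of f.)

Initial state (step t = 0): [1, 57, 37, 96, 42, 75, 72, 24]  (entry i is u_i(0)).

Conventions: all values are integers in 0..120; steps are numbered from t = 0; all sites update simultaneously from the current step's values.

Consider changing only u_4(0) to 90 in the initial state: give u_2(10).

Answer: u_2(10) = 67
Key observation: This trace re-runs the system from the modified initial state.

Derivation:
t=0: [1, 57, 37, 96, 90, 75, 72, 24]
t=1: [52, 54, 50, 53, 53, 54, 54, 57]
t=2: [52, 52, 51, 52, 52, 52, 52, 53]
t=3: [48, 48, 48, 48, 48, 48, 48, 49]
t=4: [39, 39, 39, 39, 39, 39, 39, 39]
t=5: [15, 15, 15, 15, 15, 15, 15, 15]
t=6: [74, 74, 74, 74, 74, 74, 74, 74]
t=7: [61, 61, 61, 61, 61, 61, 61, 61]
t=8: [69, 69, 69, 69, 69, 69, 69, 69]
t=9: [64, 64, 64, 64, 64, 64, 64, 64]
t=10: [67, 67, 67, 67, 67, 67, 67, 67]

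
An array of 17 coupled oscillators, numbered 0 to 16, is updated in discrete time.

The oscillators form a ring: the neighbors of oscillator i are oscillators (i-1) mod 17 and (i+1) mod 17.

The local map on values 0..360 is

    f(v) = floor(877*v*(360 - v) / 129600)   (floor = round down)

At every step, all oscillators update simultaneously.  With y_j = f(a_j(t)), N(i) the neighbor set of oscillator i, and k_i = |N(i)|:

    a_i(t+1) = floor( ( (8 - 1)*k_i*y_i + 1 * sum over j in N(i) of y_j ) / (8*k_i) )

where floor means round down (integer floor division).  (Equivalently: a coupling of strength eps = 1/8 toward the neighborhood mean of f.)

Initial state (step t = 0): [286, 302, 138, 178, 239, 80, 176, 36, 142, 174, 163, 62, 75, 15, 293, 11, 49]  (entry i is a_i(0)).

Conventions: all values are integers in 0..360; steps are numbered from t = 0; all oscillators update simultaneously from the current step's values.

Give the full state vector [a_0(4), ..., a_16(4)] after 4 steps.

Simulating step by step:
t=0: [286, 302, 138, 178, 239, 80, 176, 36, 142, 174, 163, 62, 75, 15, 293, 11, 49]
t=1: [138, 125, 202, 216, 193, 158, 205, 95, 201, 218, 211, 131, 136, 47, 119, 36, 100]
t=2: [204, 199, 213, 210, 217, 215, 212, 175, 212, 209, 211, 203, 199, 111, 180, 91, 170]
t=3: [215, 215, 211, 212, 209, 210, 212, 218, 212, 212, 212, 214, 214, 190, 213, 171, 214]
t=4: [210, 210, 211, 212, 212, 212, 211, 209, 211, 212, 211, 211, 211, 217, 211, 217, 211]

Answer: [210, 210, 211, 212, 212, 212, 211, 209, 211, 212, 211, 211, 211, 217, 211, 217, 211]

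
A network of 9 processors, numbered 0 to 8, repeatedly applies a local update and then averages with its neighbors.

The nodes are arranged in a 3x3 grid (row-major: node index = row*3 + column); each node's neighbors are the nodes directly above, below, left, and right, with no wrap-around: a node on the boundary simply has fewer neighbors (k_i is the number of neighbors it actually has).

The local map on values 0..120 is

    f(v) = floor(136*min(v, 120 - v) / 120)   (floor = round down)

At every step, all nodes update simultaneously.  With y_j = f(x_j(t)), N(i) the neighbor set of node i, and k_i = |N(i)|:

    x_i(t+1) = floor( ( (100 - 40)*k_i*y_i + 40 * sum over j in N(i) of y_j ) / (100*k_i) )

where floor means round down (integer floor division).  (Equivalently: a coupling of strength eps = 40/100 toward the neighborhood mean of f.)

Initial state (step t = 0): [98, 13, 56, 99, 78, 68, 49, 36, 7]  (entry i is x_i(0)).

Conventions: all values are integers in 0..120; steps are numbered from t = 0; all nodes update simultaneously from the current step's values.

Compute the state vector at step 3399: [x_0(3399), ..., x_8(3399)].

Answer: [64, 64, 64, 64, 64, 63, 64, 63, 63]
Key observation: The state at step 10, [63, 63, 63, 63, 63, 63, 63, 63, 64], reappears at step 12: the system is in a cycle of period 2 from step 10 on.  Therefore the state at step 3399 equals the state at step 10 + ((3399 - 10) mod 2) = 11, which is [64, 64, 64, 64, 64, 63, 64, 63, 63].

Derivation:
t=0: [98, 13, 56, 99, 78, 68, 49, 36, 7]
t=1: [21, 26, 52, 30, 41, 50, 45, 38, 23]
t=2: [26, 34, 51, 36, 43, 50, 46, 42, 35]
t=3: [33, 40, 53, 41, 46, 52, 48, 46, 44]
t=4: [40, 46, 56, 46, 51, 56, 52, 51, 51]
t=5: [47, 53, 60, 52, 56, 61, 56, 57, 58]
t=6: [55, 60, 66, 58, 62, 65, 62, 63, 65]
t=7: [63, 65, 62, 64, 64, 62, 64, 64, 62]
t=8: [63, 62, 64, 63, 63, 64, 63, 63, 64]
t=9: [64, 64, 63, 64, 64, 63, 64, 63, 63]
t=10: [63, 63, 63, 63, 63, 63, 63, 63, 64]
t=11: [64, 64, 64, 64, 64, 63, 64, 63, 63]
t=12: [63, 63, 63, 63, 63, 63, 63, 63, 64]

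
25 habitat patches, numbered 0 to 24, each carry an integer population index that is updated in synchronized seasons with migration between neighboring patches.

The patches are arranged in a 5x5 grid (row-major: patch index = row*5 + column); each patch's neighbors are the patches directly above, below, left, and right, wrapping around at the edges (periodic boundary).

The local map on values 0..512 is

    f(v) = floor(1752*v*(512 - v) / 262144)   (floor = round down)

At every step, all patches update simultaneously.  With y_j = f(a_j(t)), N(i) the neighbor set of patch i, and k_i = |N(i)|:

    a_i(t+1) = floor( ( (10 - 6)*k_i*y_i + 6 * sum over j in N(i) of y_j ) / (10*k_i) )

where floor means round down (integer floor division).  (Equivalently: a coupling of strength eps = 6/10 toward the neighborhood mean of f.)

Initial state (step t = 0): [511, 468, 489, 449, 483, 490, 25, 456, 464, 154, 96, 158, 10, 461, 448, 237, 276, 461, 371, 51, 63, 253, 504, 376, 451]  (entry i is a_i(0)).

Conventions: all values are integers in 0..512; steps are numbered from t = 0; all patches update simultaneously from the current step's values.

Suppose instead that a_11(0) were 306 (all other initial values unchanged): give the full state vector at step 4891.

Answer: [228, 228, 228, 228, 229, 229, 228, 228, 229, 230, 230, 229, 229, 230, 230, 230, 229, 230, 230, 230, 229, 228, 229, 229, 230]
Key observation: The state at step 14, [433, 433, 433, 433, 432, 432, 433, 433, 432, 432, 432, 432, 432, 432, 432, 432, 432, 432, 432, 432, 432, 433, 432, 432, 432], reappears at step 18: the system is in a cycle of period 4 from step 14 on.  Therefore the state at step 4891 equals the state at step 14 + ((4891 - 14) mod 4) = 15, which is [228, 228, 228, 228, 229, 229, 228, 228, 229, 230, 230, 229, 229, 230, 230, 230, 229, 230, 230, 230, 229, 228, 229, 229, 230].

Derivation:
t=0: [511, 468, 489, 449, 483, 490, 25, 456, 464, 154, 96, 306, 10, 461, 448, 237, 276, 461, 371, 51, 63, 253, 504, 376, 451]
t=1: [74, 144, 108, 174, 148, 136, 152, 118, 191, 222, 274, 290, 148, 170, 218, 331, 391, 189, 261, 236, 234, 292, 161, 248, 190]
t=2: [309, 336, 331, 381, 361, 353, 361, 337, 391, 402, 413, 393, 374, 400, 424, 403, 376, 386, 424, 424, 391, 393, 385, 417, 413]
t=3: [385, 382, 377, 334, 343, 352, 367, 371, 324, 313, 293, 323, 337, 293, 267, 294, 322, 319, 270, 259, 320, 331, 325, 282, 288]
t=4: [356, 345, 358, 393, 390, 379, 361, 364, 401, 407, 418, 400, 396, 422, 431, 423, 410, 411, 430, 434, 401, 393, 400, 423, 422]
t=5: [348, 366, 350, 309, 309, 326, 352, 344, 300, 291, 272, 301, 301, 262, 247, 260, 282, 278, 245, 236, 296, 313, 300, 265, 264]
t=6: [393, 375, 389, 416, 417, 405, 386, 394, 420, 424, 429, 419, 421, 433, 435, 434, 429, 431, 436, 436, 421, 412, 419, 432, 432]
t=7: [297, 321, 304, 267, 264, 284, 310, 297, 261, 254, 244, 262, 257, 234, 229, 233, 243, 239, 225, 223, 258, 274, 262, 238, 237]
t=8: [427, 418, 425, 434, 435, 430, 422, 427, 434, 435, 435, 434, 434, 434, 433, 434, 435, 435, 432, 431, 434, 431, 434, 435, 434]
t=9: [238, 251, 242, 228, 226, 235, 245, 239, 227, 226, 226, 229, 227, 226, 226, 226, 225, 224, 227, 229, 229, 233, 229, 225, 226]
t=10: [434, 436, 435, 432, 431, 434, 435, 434, 432, 431, 431, 432, 432, 431, 431, 431, 431, 431, 431, 431, 432, 433, 433, 431, 431]
t=11: [226, 223, 224, 229, 231, 227, 224, 226, 230, 231, 231, 229, 230, 232, 233, 232, 231, 231, 233, 233, 230, 228, 228, 231, 232]
t=12: [431, 430, 431, 432, 432, 432, 431, 431, 432, 433, 433, 432, 432, 433, 433, 433, 433, 433, 433, 434, 432, 432, 432, 433, 433]
t=13: [231, 233, 232, 230, 229, 230, 232, 232, 229, 228, 228, 229, 229, 228, 227, 228, 228, 228, 227, 227, 229, 230, 229, 228, 228]
t=14: [433, 433, 433, 433, 432, 432, 433, 433, 432, 432, 432, 432, 432, 432, 432, 432, 432, 432, 432, 432, 432, 433, 432, 432, 432]
t=15: [228, 228, 228, 228, 229, 229, 228, 228, 229, 230, 230, 229, 229, 230, 230, 230, 229, 230, 230, 230, 229, 228, 229, 229, 230]
t=16: [432, 432, 432, 432, 432, 432, 432, 432, 432, 433, 433, 432, 432, 433, 433, 433, 432, 433, 433, 433, 432, 432, 432, 432, 433]
t=17: [230, 230, 230, 230, 229, 229, 230, 230, 229, 228, 228, 229, 229, 228, 228, 228, 229, 228, 228, 228, 229, 230, 229, 229, 228]
t=18: [433, 433, 433, 433, 432, 432, 433, 433, 432, 432, 432, 432, 432, 432, 432, 432, 432, 432, 432, 432, 432, 433, 432, 432, 432]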